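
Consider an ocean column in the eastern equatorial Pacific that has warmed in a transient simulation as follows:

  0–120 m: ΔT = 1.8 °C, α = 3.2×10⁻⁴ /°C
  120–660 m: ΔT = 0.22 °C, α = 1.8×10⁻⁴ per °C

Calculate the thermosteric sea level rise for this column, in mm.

120 × 3.2×10⁻⁴ × 1.8 = 0.06912 m
1.8×10⁻⁴ × 540 × 0.22 = 0.021384 m
Δh = 0.06912 + 0.021384 = 0.090504 m

90.5 mm of thermosteric rise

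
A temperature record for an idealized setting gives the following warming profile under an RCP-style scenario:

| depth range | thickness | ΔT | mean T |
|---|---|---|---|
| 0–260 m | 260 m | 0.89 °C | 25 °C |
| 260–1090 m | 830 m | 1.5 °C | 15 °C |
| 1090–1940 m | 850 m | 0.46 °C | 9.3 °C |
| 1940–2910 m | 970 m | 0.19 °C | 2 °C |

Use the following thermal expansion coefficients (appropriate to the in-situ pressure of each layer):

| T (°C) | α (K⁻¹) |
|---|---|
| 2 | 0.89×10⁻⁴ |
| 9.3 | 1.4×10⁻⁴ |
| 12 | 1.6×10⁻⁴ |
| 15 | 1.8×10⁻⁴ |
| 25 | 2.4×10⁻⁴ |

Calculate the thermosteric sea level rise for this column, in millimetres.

Layer 1 at 25 °C → α = 2.4×10⁻⁴ K⁻¹
Layer 2 at 15 °C → α = 1.8×10⁻⁴ K⁻¹
Layer 3 at 9.3 °C → α = 1.4×10⁻⁴ K⁻¹
Layer 4 at 2 °C → α = 0.89×10⁻⁴ K⁻¹
0.89 × 260 × 2.4×10⁻⁴ = 0.055536 m
Layer 2: 830 × 1.5 × 1.8×10⁻⁴ = 0.22410 m
1.4×10⁻⁴ × 850 × 0.46 = 0.05474 m
970 × 0.89×10⁻⁴ × 0.19 = 0.0164027 m
Δh = 0.055536 + 0.22410 + 0.05474 + 0.0164027 = 0.3507787 m

Δh = 350 mm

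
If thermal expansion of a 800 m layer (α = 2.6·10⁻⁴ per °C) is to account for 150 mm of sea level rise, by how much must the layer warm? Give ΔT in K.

ΔT = Δh/(αH) = 0.15 / (2.6×10⁻⁴ × 800) ≈ 0.7212 K

about 0.721 K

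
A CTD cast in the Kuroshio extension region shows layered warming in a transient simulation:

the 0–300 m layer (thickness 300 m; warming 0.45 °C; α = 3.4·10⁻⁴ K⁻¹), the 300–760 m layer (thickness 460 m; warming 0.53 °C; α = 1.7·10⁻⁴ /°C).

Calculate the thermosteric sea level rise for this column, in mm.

0–300 m: 0.45 × 300 × 3.4×10⁻⁴ = 0.04590 m
1.7×10⁻⁴ × 460 × 0.53 = 0.041446 m
Δh = 0.04590 + 0.041446 = 0.087346 m ≈ 87 mm

Δh ≈ 87 mm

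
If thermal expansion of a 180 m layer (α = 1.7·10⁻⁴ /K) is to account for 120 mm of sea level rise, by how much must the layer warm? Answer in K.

ΔT = Δh/(αH) = 0.12 / (1.7×10⁻⁴ × 180) ≈ 3.922 K

3.9 K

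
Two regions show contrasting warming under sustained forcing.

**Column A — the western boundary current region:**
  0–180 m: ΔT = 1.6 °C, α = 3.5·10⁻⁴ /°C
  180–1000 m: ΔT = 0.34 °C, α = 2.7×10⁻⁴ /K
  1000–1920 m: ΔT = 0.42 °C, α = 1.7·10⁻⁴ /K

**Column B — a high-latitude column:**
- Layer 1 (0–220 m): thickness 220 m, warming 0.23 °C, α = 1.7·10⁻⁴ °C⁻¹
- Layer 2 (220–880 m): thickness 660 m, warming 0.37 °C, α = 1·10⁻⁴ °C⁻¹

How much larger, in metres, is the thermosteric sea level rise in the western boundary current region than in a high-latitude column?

A 0–180 m: 180 × 3.5×10⁻⁴ × 1.6 = 0.10080 m
A 180–1000 m: 2.7×10⁻⁴ × 0.34 × 820 = 0.075276 m
A 1.7×10⁻⁴ × 920 × 0.42 = 0.065688 m
A total: 0.241764 m
B 0.23 × 1.7×10⁻⁴ × 220 = 0.008602 m
B Layer 2: 0.37 × 660 × 1×10⁻⁴ = 0.02442 m
B total: 0.033022 m
Difference: 0.241764 − 0.033022 = 0.208742 m

0.209 m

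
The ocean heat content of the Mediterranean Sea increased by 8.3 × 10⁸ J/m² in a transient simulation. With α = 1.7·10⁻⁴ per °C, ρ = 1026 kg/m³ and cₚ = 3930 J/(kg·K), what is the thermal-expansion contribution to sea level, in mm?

35 mm

Δh = αQ/(ρcₚ) = 1.7×10⁻⁴ × 8.3×10⁸ / (1026 × 3930) ≈ 0.034993 m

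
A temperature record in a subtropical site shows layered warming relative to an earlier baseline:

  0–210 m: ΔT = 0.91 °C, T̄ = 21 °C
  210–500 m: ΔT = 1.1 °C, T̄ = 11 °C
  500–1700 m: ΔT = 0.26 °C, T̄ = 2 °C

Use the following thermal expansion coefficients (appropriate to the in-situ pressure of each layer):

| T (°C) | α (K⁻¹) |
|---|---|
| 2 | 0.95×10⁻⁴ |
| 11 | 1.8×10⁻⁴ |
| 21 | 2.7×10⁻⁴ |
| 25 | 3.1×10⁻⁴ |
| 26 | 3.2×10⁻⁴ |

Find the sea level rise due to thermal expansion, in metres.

0.14 m

Layer 1 at 21 °C → α = 2.7×10⁻⁴ K⁻¹
Layer 2 at 11 °C → α = 1.8×10⁻⁴ K⁻¹
Layer 3 at 2 °C → α = 0.95×10⁻⁴ K⁻¹
0–210 m: 0.91 × 210 × 2.7×10⁻⁴ = 0.051597 m
1.1 × 1.8×10⁻⁴ × 290 = 0.05742 m
Layer 3: 1200 × 0.26 × 0.95×10⁻⁴ = 0.02964 m
Δh = 0.051597 + 0.05742 + 0.02964 = 0.138657 m ≈ 0.14 m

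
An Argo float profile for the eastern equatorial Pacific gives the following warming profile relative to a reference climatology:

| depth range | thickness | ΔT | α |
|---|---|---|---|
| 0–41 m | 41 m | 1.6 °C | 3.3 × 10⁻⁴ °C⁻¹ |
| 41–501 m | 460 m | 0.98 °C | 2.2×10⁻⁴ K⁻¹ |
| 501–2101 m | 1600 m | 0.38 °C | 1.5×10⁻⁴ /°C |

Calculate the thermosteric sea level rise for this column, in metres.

Δh = 0.212 m

0–41 m: 3.3×10⁻⁴ × 41 × 1.6 = 0.021648 m
41–501 m: 0.98 × 460 × 2.2×10⁻⁴ = 0.099176 m
1600 × 0.38 × 1.5×10⁻⁴ = 0.09120 m
Δh = 0.021648 + 0.099176 + 0.09120 = 0.212024 m ≈ 0.212 m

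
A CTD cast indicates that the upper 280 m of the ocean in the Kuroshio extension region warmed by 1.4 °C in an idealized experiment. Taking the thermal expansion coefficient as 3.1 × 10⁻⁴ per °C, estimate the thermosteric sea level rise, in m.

0.122 m

Δh = αΔT·H = 3.1×10⁻⁴ × 1.4 × 280 = 0.12152 m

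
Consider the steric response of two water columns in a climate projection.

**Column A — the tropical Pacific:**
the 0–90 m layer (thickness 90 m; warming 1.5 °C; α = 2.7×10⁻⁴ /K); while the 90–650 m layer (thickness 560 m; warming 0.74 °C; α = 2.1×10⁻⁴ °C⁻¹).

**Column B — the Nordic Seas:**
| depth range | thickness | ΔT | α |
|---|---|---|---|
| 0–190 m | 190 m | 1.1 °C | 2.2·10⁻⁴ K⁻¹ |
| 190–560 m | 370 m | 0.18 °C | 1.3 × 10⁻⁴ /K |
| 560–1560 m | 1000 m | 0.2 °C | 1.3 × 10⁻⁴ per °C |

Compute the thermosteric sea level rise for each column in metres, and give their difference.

A 0–90 m: 2.7×10⁻⁴ × 1.5 × 90 = 0.03645 m
A Layer 2: 2.1×10⁻⁴ × 0.74 × 560 = 0.087024 m
A total: 0.123474 m
B 2.2×10⁻⁴ × 1.1 × 190 = 0.04598 m
B Layer 2: 370 × 1.3×10⁻⁴ × 0.18 = 0.008658 m
B 560–1560 m: 1.3×10⁻⁴ × 1000 × 0.2 = 0.02600 m
B total: 0.080638 m
Difference: 0.123474 − 0.080638 = 0.042836 m

A: 0.123 m; B: 0.0806 m; difference 0.0428 m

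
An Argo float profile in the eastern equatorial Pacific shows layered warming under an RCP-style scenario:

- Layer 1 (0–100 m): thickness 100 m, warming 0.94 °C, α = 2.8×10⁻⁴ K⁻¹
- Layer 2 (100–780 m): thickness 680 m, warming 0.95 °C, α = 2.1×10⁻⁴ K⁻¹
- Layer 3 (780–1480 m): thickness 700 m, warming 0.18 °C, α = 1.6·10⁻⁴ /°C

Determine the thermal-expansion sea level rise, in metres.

0–100 m: 100 × 2.8×10⁻⁴ × 0.94 = 0.02632 m
0.95 × 2.1×10⁻⁴ × 680 = 0.13566 m
1.6×10⁻⁴ × 0.18 × 700 = 0.02016 m
Δh = 0.02632 + 0.13566 + 0.02016 = 0.18214 m

Δh ≈ 0.182 m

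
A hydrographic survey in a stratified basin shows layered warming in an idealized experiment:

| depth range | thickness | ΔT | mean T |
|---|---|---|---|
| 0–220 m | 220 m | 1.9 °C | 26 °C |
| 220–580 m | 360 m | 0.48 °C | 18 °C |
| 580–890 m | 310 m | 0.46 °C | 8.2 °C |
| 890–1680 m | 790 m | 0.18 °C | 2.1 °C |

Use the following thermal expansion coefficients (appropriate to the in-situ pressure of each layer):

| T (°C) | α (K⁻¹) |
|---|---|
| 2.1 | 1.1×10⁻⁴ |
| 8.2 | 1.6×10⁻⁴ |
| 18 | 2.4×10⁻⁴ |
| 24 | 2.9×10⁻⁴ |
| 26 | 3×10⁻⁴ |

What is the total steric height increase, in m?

Δh = 0.205 m

Layer 1 at 26 °C → α = 3×10⁻⁴ K⁻¹
Layer 2 at 18 °C → α = 2.4×10⁻⁴ K⁻¹
Layer 3 at 8.2 °C → α = 1.6×10⁻⁴ K⁻¹
Layer 4 at 2.1 °C → α = 1.1×10⁻⁴ K⁻¹
Layer 1: 3×10⁻⁴ × 220 × 1.9 = 0.12540 m
Layer 2: 360 × 2.4×10⁻⁴ × 0.48 = 0.041472 m
Layer 3: 0.46 × 310 × 1.6×10⁻⁴ = 0.022816 m
Layer 4: 790 × 1.1×10⁻⁴ × 0.18 = 0.015642 m
Δh = 0.12540 + 0.041472 + 0.022816 + 0.015642 = 0.20533 m ≈ 0.205 m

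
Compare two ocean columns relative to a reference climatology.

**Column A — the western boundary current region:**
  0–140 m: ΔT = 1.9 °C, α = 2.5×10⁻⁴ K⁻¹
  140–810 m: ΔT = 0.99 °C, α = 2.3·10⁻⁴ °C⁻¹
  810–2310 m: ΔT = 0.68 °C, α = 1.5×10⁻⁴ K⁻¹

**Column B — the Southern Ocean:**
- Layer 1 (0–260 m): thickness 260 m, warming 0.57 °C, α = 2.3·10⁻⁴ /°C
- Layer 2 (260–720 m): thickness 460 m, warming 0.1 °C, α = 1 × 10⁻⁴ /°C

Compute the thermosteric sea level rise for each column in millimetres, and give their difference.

Δh_A ≈ 372 mm, Δh_B ≈ 38.7 mm; difference ≈ 333 mm

A Layer 1: 2.5×10⁻⁴ × 1.9 × 140 = 0.06650 m
A 2.3×10⁻⁴ × 0.99 × 670 = 0.152559 m
A Layer 3: 0.68 × 1500 × 1.5×10⁻⁴ = 0.15300 m
A total: 0.372059 m
B 0–260 m: 260 × 0.57 × 2.3×10⁻⁴ = 0.034086 m
B 460 × 1×10⁻⁴ × 0.1 = 0.00460 m
B total: 0.038686 m
Difference: 0.372059 − 0.038686 = 0.333373 m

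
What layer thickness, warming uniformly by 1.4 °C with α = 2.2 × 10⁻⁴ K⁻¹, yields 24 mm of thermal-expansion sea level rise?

about 77.9 m

H = Δh/(αΔT) = 0.024 / (2.2×10⁻⁴ × 1.4) ≈ 77.92 m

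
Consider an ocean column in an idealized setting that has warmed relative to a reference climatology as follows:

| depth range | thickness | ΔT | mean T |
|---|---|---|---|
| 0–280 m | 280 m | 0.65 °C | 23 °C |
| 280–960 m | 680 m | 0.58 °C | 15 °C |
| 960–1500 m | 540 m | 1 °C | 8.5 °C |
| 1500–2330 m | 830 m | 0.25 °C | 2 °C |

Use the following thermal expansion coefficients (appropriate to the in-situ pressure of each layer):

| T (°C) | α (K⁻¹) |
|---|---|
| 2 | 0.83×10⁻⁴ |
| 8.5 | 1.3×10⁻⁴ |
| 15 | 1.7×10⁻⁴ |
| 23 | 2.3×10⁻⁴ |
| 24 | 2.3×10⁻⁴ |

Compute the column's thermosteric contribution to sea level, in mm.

Layer 1 at 23 °C → α = 2.3×10⁻⁴ K⁻¹
Layer 2 at 15 °C → α = 1.7×10⁻⁴ K⁻¹
Layer 3 at 8.5 °C → α = 1.3×10⁻⁴ K⁻¹
Layer 4 at 2 °C → α = 0.83×10⁻⁴ K⁻¹
0.65 × 280 × 2.3×10⁻⁴ = 0.04186 m
280–960 m: 1.7×10⁻⁴ × 0.58 × 680 = 0.067048 m
960–1500 m: 1.3×10⁻⁴ × 1 × 540 = 0.07020 m
1500–2330 m: 0.83×10⁻⁴ × 0.25 × 830 = 0.0172225 m
Δh = 0.04186 + 0.067048 + 0.07020 + 0.0172225 = 0.1963305 m ≈ 196 mm

196 mm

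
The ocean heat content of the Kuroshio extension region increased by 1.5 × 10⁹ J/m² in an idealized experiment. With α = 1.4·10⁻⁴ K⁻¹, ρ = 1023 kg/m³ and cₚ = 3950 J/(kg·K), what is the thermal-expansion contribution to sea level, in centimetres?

Δh ≈ 5.2 cm

Δh = αQ/(ρcₚ) = 1.4×10⁻⁴ × 1.5×10⁹ / (1023 × 3950) ≈ 0.051969 m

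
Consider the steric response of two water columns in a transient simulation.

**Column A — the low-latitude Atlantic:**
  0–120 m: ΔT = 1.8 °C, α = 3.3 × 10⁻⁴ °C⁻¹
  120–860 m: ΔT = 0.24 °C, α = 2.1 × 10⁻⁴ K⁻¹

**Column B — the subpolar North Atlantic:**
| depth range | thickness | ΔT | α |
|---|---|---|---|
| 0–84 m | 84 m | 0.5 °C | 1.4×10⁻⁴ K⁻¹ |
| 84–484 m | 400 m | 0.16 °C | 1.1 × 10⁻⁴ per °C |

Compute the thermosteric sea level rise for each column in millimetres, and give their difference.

A 0–120 m: 1.8 × 3.3×10⁻⁴ × 120 = 0.07128 m
A 120–860 m: 0.24 × 740 × 2.1×10⁻⁴ = 0.037296 m
A total: 0.108576 m
B 1.4×10⁻⁴ × 0.5 × 84 = 0.00588 m
B 1.1×10⁻⁴ × 400 × 0.16 = 0.00704 m
B total: 0.01292 m
Difference: 0.108576 − 0.01292 = 0.095656 m

A: 109 mm; B: 12.9 mm; difference 95.7 mm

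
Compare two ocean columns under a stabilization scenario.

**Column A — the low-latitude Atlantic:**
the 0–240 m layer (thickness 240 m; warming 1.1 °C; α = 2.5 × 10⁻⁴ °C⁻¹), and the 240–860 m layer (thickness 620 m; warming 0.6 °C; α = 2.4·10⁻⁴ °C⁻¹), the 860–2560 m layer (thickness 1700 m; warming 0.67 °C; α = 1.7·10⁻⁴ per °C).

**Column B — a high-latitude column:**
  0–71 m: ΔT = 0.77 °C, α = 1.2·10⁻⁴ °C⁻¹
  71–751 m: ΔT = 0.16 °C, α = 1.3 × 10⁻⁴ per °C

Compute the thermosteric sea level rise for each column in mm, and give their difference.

A 0–240 m: 240 × 2.5×10⁻⁴ × 1.1 = 0.06600 m
A 0.6 × 620 × 2.4×10⁻⁴ = 0.08928 m
A 1.7×10⁻⁴ × 0.67 × 1700 = 0.19363 m
A total: 0.34891 m
B 1.2×10⁻⁴ × 71 × 0.77 = 0.0065604 m
B Layer 2: 1.3×10⁻⁴ × 680 × 0.16 = 0.014144 m
B total: 0.0207044 m
Difference: 0.34891 − 0.0207044 = 0.3282056 m

A: 350 mm; B: 21 mm; difference 330 mm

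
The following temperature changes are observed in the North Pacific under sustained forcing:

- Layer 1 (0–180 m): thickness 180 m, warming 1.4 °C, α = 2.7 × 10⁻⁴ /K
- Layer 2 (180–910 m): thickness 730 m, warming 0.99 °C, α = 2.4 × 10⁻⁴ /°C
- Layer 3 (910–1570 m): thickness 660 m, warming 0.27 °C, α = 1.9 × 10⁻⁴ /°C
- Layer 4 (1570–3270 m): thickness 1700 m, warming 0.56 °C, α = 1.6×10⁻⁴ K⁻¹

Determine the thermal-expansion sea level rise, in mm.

Δh = 428 mm

Layer 1: 2.7×10⁻⁴ × 180 × 1.4 = 0.06804 m
180–910 m: 0.99 × 2.4×10⁻⁴ × 730 = 0.173448 m
910–1570 m: 0.27 × 660 × 1.9×10⁻⁴ = 0.033858 m
1570–3270 m: 1.6×10⁻⁴ × 0.56 × 1700 = 0.15232 m
Δh = 0.06804 + 0.173448 + 0.033858 + 0.15232 = 0.427666 m ≈ 428 mm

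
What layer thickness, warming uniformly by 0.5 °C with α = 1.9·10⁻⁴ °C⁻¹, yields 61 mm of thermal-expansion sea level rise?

H ≈ 642 m

H = Δh/(αΔT) = 0.061 / (1.9×10⁻⁴ × 0.5) ≈ 642.1 m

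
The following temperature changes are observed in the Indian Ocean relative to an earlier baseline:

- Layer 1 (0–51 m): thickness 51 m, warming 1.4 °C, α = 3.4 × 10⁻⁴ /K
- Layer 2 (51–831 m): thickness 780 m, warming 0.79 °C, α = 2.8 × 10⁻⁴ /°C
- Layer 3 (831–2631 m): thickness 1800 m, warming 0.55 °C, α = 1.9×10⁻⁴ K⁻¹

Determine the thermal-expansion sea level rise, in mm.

51 × 1.4 × 3.4×10⁻⁴ = 0.024276 m
2.8×10⁻⁴ × 780 × 0.79 = 0.172536 m
831–2631 m: 1800 × 1.9×10⁻⁴ × 0.55 = 0.18810 m
Δh = 0.024276 + 0.172536 + 0.18810 = 0.384912 m

Δh ≈ 380 mm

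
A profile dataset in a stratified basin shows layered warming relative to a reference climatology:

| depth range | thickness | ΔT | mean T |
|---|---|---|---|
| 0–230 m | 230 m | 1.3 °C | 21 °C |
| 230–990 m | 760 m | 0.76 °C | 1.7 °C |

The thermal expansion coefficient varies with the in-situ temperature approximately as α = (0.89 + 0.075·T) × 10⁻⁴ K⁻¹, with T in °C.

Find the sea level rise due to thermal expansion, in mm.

130 mm of thermosteric rise

Layer 1: α = (0.89 + 0.075×21)×10⁻⁴ = 2.465×10⁻⁴ K⁻¹
Layer 2: α = (0.89 + 0.075×1.7)×10⁻⁴ = 1.0175×10⁻⁴ K⁻¹
0–230 m: 2.465×10⁻⁴ × 1.3 × 230 = 0.0737035 m
230–990 m: 0.76 × 760 × 1.0175×10⁻⁴ = 0.0587708 m
Δh = 0.0737035 + 0.0587708 = 0.1324743 m ≈ 130 mm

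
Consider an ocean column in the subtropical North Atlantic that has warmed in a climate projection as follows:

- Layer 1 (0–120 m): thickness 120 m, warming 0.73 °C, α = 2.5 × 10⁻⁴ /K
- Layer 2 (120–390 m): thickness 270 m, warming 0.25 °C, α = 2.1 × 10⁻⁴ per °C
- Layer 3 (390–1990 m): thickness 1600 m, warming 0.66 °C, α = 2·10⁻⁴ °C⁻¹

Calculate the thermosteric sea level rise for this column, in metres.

Layer 1: 120 × 0.73 × 2.5×10⁻⁴ = 0.02190 m
120–390 m: 2.1×10⁻⁴ × 270 × 0.25 = 0.014175 m
Layer 3: 1600 × 2×10⁻⁴ × 0.66 = 0.21120 m
Δh = 0.02190 + 0.014175 + 0.21120 = 0.247275 m

0.247 m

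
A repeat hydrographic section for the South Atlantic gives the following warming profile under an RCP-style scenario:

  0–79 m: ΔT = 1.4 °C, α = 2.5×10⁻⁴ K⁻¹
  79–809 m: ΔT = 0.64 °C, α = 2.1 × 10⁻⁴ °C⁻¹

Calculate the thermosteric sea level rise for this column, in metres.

79 × 1.4 × 2.5×10⁻⁴ = 0.02765 m
79–809 m: 0.64 × 730 × 2.1×10⁻⁴ = 0.098112 m
Δh = 0.02765 + 0.098112 = 0.125762 m ≈ 0.13 m

0.13 m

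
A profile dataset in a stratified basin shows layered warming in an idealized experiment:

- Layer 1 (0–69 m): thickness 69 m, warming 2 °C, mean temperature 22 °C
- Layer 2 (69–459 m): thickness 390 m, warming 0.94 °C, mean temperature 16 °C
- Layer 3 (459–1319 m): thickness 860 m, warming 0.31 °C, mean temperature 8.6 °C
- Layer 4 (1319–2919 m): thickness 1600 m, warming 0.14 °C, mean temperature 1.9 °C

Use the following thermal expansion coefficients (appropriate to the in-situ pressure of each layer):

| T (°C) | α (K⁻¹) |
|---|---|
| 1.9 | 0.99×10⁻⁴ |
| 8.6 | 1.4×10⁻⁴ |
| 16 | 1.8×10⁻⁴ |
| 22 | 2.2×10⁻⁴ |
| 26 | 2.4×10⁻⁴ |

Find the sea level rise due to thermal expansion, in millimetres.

Δh ≈ 156 mm

Layer 1 at 22 °C → α = 2.2×10⁻⁴ K⁻¹
Layer 2 at 16 °C → α = 1.8×10⁻⁴ K⁻¹
Layer 3 at 8.6 °C → α = 1.4×10⁻⁴ K⁻¹
Layer 4 at 1.9 °C → α = 0.99×10⁻⁴ K⁻¹
69 × 2.2×10⁻⁴ × 2 = 0.03036 m
69–459 m: 390 × 0.94 × 1.8×10⁻⁴ = 0.065988 m
860 × 0.31 × 1.4×10⁻⁴ = 0.037324 m
Layer 4: 0.14 × 1600 × 0.99×10⁻⁴ = 0.022176 m
Δh = 0.03036 + 0.065988 + 0.037324 + 0.022176 = 0.155848 m ≈ 156 mm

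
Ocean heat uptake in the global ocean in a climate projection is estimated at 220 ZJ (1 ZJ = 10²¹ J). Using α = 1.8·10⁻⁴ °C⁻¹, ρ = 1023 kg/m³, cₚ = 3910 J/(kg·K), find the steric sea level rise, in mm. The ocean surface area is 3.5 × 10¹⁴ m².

about 28.3 mm

Per unit area: Q = 220×10²¹ / (3.5×10¹⁴) ≈ 6.286×10⁸ J/m²
Δh = αQ/(ρcₚ) = 1.8×10⁻⁴ × 6.286×10⁸ / (1023 × 3910) ≈ 0.028287 m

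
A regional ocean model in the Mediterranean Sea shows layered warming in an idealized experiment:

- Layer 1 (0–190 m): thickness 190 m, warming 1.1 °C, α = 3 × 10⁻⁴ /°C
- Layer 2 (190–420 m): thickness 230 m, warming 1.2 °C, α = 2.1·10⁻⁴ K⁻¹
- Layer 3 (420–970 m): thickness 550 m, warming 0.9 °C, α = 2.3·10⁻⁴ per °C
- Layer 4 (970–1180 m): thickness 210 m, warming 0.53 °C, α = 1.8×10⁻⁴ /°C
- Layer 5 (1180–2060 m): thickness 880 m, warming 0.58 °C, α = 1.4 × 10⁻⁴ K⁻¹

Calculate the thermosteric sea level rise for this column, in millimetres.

about 326 mm

0–190 m: 190 × 1.1 × 3×10⁻⁴ = 0.06270 m
190–420 m: 230 × 2.1×10⁻⁴ × 1.2 = 0.05796 m
550 × 0.9 × 2.3×10⁻⁴ = 0.11385 m
210 × 1.8×10⁻⁴ × 0.53 = 0.020034 m
Layer 5: 1.4×10⁻⁴ × 0.58 × 880 = 0.071456 m
Δh = 0.06270 + 0.05796 + 0.11385 + 0.020034 + 0.071456 = 0.32600 m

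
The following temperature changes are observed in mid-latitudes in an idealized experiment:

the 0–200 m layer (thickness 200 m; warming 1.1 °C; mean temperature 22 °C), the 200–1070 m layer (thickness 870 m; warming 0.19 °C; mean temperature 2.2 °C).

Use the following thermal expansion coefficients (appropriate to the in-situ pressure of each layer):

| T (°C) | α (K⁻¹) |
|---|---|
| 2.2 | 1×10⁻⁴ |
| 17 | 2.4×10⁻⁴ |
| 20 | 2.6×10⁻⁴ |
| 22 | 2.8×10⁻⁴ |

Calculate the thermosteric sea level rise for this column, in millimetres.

Layer 1 at 22 °C → α = 2.8×10⁻⁴ K⁻¹
Layer 2 at 2.2 °C → α = 1×10⁻⁴ K⁻¹
2.8×10⁻⁴ × 200 × 1.1 = 0.06160 m
1×10⁻⁴ × 0.19 × 870 = 0.01653 m
Δh = 0.06160 + 0.01653 = 0.07813 m ≈ 78 mm

Δh ≈ 78 mm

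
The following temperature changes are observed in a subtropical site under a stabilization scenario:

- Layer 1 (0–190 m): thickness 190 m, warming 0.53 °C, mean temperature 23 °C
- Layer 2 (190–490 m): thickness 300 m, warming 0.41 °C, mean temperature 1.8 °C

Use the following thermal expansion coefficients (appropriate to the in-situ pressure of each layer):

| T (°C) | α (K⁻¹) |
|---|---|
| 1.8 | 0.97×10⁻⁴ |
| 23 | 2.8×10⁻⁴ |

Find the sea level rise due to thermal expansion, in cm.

Layer 1 at 23 °C → α = 2.8×10⁻⁴ K⁻¹
Layer 2 at 1.8 °C → α = 0.97×10⁻⁴ K⁻¹
0–190 m: 190 × 0.53 × 2.8×10⁻⁴ = 0.028196 m
300 × 0.97×10⁻⁴ × 0.41 = 0.011931 m
Δh = 0.028196 + 0.011931 = 0.040127 m

Δh = 4.0 cm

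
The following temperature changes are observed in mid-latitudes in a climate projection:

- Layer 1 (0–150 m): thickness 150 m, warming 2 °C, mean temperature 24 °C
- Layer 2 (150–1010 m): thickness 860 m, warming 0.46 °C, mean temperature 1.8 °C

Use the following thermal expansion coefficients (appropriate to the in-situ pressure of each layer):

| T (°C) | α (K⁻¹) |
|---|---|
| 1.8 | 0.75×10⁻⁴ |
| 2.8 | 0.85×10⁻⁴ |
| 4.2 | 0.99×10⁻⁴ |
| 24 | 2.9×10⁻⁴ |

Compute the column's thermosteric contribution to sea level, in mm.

about 117 mm

Layer 1 at 24 °C → α = 2.9×10⁻⁴ K⁻¹
Layer 2 at 1.8 °C → α = 0.75×10⁻⁴ K⁻¹
Layer 1: 2.9×10⁻⁴ × 150 × 2 = 0.08700 m
150–1010 m: 0.46 × 0.75×10⁻⁴ × 860 = 0.02967 m
Δh = 0.08700 + 0.02967 = 0.11667 m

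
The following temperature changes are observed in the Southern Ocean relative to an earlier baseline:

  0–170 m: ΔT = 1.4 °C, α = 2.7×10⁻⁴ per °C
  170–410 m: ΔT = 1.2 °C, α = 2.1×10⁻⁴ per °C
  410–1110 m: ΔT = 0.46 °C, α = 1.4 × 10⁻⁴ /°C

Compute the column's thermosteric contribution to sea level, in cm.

Layer 1: 1.4 × 2.7×10⁻⁴ × 170 = 0.06426 m
Layer 2: 1.2 × 240 × 2.1×10⁻⁴ = 0.06048 m
Layer 3: 0.46 × 1.4×10⁻⁴ × 700 = 0.04508 m
Δh = 0.06426 + 0.06048 + 0.04508 = 0.16982 m

about 17 cm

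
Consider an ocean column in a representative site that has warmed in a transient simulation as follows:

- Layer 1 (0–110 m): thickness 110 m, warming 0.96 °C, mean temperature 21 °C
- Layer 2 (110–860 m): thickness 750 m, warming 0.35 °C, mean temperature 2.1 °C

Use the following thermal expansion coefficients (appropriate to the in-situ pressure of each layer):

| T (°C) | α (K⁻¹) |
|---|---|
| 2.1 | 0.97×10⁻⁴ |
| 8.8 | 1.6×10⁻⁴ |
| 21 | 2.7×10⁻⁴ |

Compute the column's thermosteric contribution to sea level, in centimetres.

Layer 1 at 21 °C → α = 2.7×10⁻⁴ K⁻¹
Layer 2 at 2.1 °C → α = 0.97×10⁻⁴ K⁻¹
Layer 1: 110 × 2.7×10⁻⁴ × 0.96 = 0.028512 m
Layer 2: 750 × 0.35 × 0.97×10⁻⁴ = 0.0254625 m
Δh = 0.028512 + 0.0254625 = 0.0539745 m ≈ 5.40 cm

about 5.40 cm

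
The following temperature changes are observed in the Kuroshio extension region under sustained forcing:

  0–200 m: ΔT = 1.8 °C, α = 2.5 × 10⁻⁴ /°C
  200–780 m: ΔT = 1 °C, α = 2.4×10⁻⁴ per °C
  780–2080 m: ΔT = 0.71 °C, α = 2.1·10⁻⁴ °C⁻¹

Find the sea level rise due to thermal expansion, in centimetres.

Δh = 42.3 cm

Layer 1: 200 × 1.8 × 2.5×10⁻⁴ = 0.09000 m
200–780 m: 2.4×10⁻⁴ × 580 × 1 = 0.13920 m
Layer 3: 2.1×10⁻⁴ × 0.71 × 1300 = 0.19383 m
Δh = 0.09000 + 0.13920 + 0.19383 = 0.42303 m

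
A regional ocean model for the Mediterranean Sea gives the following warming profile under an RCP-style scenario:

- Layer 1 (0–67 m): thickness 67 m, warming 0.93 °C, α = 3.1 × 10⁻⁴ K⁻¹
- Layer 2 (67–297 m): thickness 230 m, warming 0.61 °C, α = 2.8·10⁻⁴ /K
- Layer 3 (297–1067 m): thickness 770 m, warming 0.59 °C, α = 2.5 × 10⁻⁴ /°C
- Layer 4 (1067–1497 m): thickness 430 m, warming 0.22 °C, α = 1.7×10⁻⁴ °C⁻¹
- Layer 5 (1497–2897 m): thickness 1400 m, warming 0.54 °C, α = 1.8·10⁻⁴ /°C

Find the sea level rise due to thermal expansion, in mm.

320 mm

0–67 m: 0.93 × 3.1×10⁻⁴ × 67 = 0.0193161 m
67–297 m: 0.61 × 2.8×10⁻⁴ × 230 = 0.039284 m
0.59 × 2.5×10⁻⁴ × 770 = 0.113575 m
430 × 0.22 × 1.7×10⁻⁴ = 0.016082 m
Layer 5: 1.8×10⁻⁴ × 0.54 × 1400 = 0.13608 m
Δh = 0.0193161 + 0.039284 + 0.113575 + 0.016082 + 0.13608 = 0.3243371 m ≈ 320 mm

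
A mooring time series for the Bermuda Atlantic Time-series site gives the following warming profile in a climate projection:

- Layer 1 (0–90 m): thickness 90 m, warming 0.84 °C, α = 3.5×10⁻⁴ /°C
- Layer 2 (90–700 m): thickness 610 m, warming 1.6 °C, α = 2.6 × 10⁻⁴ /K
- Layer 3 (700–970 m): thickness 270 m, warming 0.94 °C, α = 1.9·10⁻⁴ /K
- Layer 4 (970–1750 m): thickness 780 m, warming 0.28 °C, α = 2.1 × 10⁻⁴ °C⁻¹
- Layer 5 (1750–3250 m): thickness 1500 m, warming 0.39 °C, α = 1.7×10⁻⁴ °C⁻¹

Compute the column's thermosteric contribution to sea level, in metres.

0.47 m

Layer 1: 3.5×10⁻⁴ × 0.84 × 90 = 0.02646 m
90–700 m: 1.6 × 2.6×10⁻⁴ × 610 = 0.25376 m
Layer 3: 270 × 0.94 × 1.9×10⁻⁴ = 0.048222 m
970–1750 m: 780 × 2.1×10⁻⁴ × 0.28 = 0.045864 m
1500 × 1.7×10⁻⁴ × 0.39 = 0.09945 m
Δh = 0.02646 + 0.25376 + 0.048222 + 0.045864 + 0.09945 = 0.473756 m ≈ 0.47 m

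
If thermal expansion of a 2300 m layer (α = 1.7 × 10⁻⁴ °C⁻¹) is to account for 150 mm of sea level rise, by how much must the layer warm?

ΔT = Δh/(αH) = 0.15 / (1.7×10⁻⁴ × 2300) ≈ 0.3836 K

0.384 K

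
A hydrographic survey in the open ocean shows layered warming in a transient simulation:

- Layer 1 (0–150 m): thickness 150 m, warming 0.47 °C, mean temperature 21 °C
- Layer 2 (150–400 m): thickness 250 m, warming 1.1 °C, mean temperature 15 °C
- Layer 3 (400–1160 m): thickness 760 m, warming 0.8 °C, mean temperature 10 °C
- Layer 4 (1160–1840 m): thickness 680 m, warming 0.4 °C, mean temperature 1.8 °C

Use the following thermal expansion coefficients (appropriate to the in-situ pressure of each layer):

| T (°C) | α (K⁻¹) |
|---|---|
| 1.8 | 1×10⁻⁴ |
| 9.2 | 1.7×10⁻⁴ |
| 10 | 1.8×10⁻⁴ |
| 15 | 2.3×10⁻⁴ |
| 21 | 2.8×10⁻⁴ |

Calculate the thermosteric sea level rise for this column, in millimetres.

Δh ≈ 220 mm

Layer 1 at 21 °C → α = 2.8×10⁻⁴ K⁻¹
Layer 2 at 15 °C → α = 2.3×10⁻⁴ K⁻¹
Layer 3 at 10 °C → α = 1.8×10⁻⁴ K⁻¹
Layer 4 at 1.8 °C → α = 1×10⁻⁴ K⁻¹
0–150 m: 0.47 × 150 × 2.8×10⁻⁴ = 0.01974 m
2.3×10⁻⁴ × 250 × 1.1 = 0.06325 m
Layer 3: 760 × 1.8×10⁻⁴ × 0.8 = 0.10944 m
1160–1840 m: 0.4 × 680 × 1×10⁻⁴ = 0.02720 m
Δh = 0.01974 + 0.06325 + 0.10944 + 0.02720 = 0.21963 m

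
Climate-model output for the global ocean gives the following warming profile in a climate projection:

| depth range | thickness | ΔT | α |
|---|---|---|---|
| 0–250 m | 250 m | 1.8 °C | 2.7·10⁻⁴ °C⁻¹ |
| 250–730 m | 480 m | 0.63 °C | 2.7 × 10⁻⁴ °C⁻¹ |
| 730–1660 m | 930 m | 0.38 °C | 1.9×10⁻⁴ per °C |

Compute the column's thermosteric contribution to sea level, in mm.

270 mm of thermosteric rise

Layer 1: 1.8 × 2.7×10⁻⁴ × 250 = 0.12150 m
250–730 m: 480 × 0.63 × 2.7×10⁻⁴ = 0.081648 m
Layer 3: 1.9×10⁻⁴ × 930 × 0.38 = 0.067146 m
Δh = 0.12150 + 0.081648 + 0.067146 = 0.270294 m ≈ 270 mm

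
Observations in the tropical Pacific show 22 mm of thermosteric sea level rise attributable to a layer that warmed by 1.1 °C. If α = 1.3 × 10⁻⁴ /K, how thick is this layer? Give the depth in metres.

154 m

H = Δh/(αΔT) = 0.022 / (1.3×10⁻⁴ × 1.1) ≈ 153.8 m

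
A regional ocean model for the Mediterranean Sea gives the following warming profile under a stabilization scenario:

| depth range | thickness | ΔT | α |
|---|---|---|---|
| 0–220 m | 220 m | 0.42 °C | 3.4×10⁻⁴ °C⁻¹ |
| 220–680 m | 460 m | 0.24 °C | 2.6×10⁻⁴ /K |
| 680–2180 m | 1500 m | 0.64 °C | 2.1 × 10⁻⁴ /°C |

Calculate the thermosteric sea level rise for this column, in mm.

Layer 1: 3.4×10⁻⁴ × 220 × 0.42 = 0.031416 m
0.24 × 2.6×10⁻⁴ × 460 = 0.028704 m
680–2180 m: 0.64 × 2.1×10⁻⁴ × 1500 = 0.20160 m
Δh = 0.031416 + 0.028704 + 0.20160 = 0.26172 m

about 260 mm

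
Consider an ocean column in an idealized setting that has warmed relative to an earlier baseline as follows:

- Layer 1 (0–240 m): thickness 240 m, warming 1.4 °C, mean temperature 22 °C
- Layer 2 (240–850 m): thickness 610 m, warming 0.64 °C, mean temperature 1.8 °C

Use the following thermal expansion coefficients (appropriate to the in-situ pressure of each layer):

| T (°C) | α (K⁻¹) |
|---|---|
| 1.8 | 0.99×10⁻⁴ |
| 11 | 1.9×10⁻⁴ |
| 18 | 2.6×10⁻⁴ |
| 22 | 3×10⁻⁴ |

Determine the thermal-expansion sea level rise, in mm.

140 mm of thermosteric rise

Layer 1 at 22 °C → α = 3×10⁻⁴ K⁻¹
Layer 2 at 1.8 °C → α = 0.99×10⁻⁴ K⁻¹
0–240 m: 1.4 × 240 × 3×10⁻⁴ = 0.10080 m
240–850 m: 0.64 × 610 × 0.99×10⁻⁴ = 0.0386496 m
Δh = 0.10080 + 0.0386496 = 0.1394496 m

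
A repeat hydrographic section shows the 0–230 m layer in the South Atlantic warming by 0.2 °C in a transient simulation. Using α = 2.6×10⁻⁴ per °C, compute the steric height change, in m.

Δh = αΔT·H = 2.6×10⁻⁴ × 0.2 × 230 = 0.01196 m

Δh = 0.0120 m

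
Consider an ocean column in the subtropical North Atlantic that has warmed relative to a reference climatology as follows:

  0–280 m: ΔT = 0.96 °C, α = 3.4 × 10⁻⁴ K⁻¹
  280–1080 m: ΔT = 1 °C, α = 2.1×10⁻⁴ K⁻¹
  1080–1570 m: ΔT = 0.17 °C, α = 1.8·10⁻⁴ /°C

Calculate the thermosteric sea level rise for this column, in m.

0–280 m: 3.4×10⁻⁴ × 280 × 0.96 = 0.091392 m
280–1080 m: 800 × 2.1×10⁻⁴ × 1 = 0.16800 m
1.8×10⁻⁴ × 0.17 × 490 = 0.014994 m
Δh = 0.091392 + 0.16800 + 0.014994 = 0.274386 m

0.274 m of thermosteric rise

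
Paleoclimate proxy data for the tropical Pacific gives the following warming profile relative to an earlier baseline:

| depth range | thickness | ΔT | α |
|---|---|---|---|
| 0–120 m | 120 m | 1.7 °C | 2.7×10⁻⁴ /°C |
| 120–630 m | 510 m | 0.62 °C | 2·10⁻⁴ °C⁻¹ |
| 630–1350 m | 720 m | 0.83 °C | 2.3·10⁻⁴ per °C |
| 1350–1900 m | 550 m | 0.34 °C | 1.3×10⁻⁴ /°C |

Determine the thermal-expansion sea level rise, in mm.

Layer 1: 120 × 1.7 × 2.7×10⁻⁴ = 0.05508 m
120–630 m: 0.62 × 510 × 2×10⁻⁴ = 0.06324 m
630–1350 m: 0.83 × 2.3×10⁻⁴ × 720 = 0.137448 m
1350–1900 m: 1.3×10⁻⁴ × 0.34 × 550 = 0.02431 m
Δh = 0.05508 + 0.06324 + 0.137448 + 0.02431 = 0.280078 m ≈ 280 mm

280 mm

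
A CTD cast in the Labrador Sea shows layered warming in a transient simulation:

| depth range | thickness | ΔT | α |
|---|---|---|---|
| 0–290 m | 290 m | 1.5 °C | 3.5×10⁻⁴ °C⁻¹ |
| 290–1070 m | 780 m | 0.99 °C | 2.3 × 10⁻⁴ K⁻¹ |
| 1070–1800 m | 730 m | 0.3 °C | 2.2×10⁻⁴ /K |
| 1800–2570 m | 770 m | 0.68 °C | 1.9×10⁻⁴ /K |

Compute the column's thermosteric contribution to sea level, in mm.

about 480 mm

Layer 1: 3.5×10⁻⁴ × 1.5 × 290 = 0.15225 m
0.99 × 2.3×10⁻⁴ × 780 = 0.177606 m
Layer 3: 2.2×10⁻⁴ × 0.3 × 730 = 0.04818 m
770 × 0.68 × 1.9×10⁻⁴ = 0.099484 m
Δh = 0.15225 + 0.177606 + 0.04818 + 0.099484 = 0.47752 m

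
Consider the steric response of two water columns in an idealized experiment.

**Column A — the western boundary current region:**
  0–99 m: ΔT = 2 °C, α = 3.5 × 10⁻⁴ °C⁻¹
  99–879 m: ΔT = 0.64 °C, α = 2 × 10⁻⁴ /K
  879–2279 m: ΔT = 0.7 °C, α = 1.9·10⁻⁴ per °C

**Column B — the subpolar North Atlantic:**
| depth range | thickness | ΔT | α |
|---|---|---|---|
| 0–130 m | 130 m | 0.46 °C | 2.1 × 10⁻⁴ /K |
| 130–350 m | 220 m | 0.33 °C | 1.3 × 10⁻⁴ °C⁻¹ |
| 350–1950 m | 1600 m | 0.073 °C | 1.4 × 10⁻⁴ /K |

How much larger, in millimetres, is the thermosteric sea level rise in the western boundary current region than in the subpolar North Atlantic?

A 99 × 3.5×10⁻⁴ × 2 = 0.06930 m
A Layer 2: 780 × 2×10⁻⁴ × 0.64 = 0.09984 m
A 1400 × 0.7 × 1.9×10⁻⁴ = 0.18620 m
A total: 0.35534 m
B Layer 1: 0.46 × 2.1×10⁻⁴ × 130 = 0.012558 m
B Layer 2: 220 × 0.33 × 1.3×10⁻⁴ = 0.009438 m
B 350–1950 m: 0.073 × 1600 × 1.4×10⁻⁴ = 0.016352 m
B total: 0.038348 m
Difference: 0.35534 − 0.038348 = 0.316992 m

317 mm larger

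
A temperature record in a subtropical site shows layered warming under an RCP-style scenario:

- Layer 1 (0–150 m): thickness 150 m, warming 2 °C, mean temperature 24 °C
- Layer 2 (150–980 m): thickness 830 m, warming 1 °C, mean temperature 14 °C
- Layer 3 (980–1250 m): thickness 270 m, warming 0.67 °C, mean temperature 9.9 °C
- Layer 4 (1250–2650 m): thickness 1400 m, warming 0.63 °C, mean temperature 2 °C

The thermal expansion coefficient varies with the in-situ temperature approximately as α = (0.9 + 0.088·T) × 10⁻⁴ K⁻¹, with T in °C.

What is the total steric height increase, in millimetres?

Δh = 390 mm

Layer 1: α = (0.9 + 0.088×24)×10⁻⁴ = 3.012×10⁻⁴ K⁻¹
Layer 2: α = (0.9 + 0.088×14)×10⁻⁴ = 2.132×10⁻⁴ K⁻¹
Layer 3: α = (0.9 + 0.088×9.9)×10⁻⁴ = 1.7712×10⁻⁴ K⁻¹
Layer 4: α = (0.9 + 0.088×2)×10⁻⁴ = 1.076×10⁻⁴ K⁻¹
150 × 3.012×10⁻⁴ × 2 = 0.09036 m
Layer 2: 1 × 830 × 2.132×10⁻⁴ = 0.176956 m
0.67 × 270 × 1.7712×10⁻⁴ = 0.032041008 m
1250–2650 m: 1.076×10⁻⁴ × 1400 × 0.63 = 0.0949032 m
Δh = 0.09036 + 0.176956 + 0.032041008 + 0.0949032 = 0.394260208 m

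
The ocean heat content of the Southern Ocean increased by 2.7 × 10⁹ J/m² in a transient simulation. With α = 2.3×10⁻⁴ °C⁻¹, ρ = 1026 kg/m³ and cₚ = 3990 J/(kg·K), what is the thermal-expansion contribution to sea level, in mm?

Δh = 152 mm

Δh = αQ/(ρcₚ) = 2.3×10⁻⁴ × 2.7×10⁹ / (1026 × 3990) ≈ 0.15170 m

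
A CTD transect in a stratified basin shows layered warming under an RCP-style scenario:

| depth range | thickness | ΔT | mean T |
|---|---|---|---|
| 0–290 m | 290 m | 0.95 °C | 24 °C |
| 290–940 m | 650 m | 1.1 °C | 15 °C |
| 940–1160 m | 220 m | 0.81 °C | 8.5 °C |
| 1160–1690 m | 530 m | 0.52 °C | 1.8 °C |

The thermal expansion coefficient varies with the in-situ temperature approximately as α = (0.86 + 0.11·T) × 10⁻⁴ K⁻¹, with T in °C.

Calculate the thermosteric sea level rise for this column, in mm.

about 340 mm

Layer 1: α = (0.86 + 0.11×24)×10⁻⁴ = 3.5×10⁻⁴ K⁻¹
Layer 2: α = (0.86 + 0.11×15)×10⁻⁴ = 2.51×10⁻⁴ K⁻¹
Layer 3: α = (0.86 + 0.11×8.5)×10⁻⁴ = 1.795×10⁻⁴ K⁻¹
Layer 4: α = (0.86 + 0.11×1.8)×10⁻⁴ = 1.058×10⁻⁴ K⁻¹
0.95 × 290 × 3.5×10⁻⁴ = 0.096425 m
290–940 m: 650 × 2.51×10⁻⁴ × 1.1 = 0.179465 m
940–1160 m: 1.795×10⁻⁴ × 0.81 × 220 = 0.0319869 m
0.52 × 1.058×10⁻⁴ × 530 = 0.02915848 m
Δh = 0.096425 + 0.179465 + 0.0319869 + 0.02915848 = 0.33703538 m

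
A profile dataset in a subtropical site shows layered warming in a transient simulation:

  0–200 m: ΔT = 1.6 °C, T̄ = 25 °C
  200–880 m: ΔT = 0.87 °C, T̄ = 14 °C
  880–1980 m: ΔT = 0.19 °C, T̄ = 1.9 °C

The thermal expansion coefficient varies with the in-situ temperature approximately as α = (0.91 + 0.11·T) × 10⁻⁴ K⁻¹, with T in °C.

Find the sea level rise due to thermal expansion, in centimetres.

Layer 1: α = (0.91 + 0.11×25)×10⁻⁴ = 3.66×10⁻⁴ K⁻¹
Layer 2: α = (0.91 + 0.11×14)×10⁻⁴ = 2.45×10⁻⁴ K⁻¹
Layer 3: α = (0.91 + 0.11×1.9)×10⁻⁴ = 1.119×10⁻⁴ K⁻¹
1.6 × 200 × 3.66×10⁻⁴ = 0.11712 m
0.87 × 2.45×10⁻⁴ × 680 = 0.144942 m
880–1980 m: 1.119×10⁻⁴ × 1100 × 0.19 = 0.0233871 m
Δh = 0.11712 + 0.144942 + 0.0233871 = 0.2854491 m ≈ 28.5 cm

28.5 cm of thermosteric rise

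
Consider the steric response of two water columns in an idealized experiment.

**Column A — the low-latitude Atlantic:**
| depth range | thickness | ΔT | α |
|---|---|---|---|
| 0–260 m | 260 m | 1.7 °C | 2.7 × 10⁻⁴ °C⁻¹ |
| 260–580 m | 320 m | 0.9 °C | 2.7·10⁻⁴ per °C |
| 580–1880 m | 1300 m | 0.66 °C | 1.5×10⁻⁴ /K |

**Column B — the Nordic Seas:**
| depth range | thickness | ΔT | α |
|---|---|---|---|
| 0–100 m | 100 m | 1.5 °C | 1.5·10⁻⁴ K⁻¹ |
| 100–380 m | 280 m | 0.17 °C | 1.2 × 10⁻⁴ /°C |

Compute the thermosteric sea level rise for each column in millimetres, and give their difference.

A 0–260 m: 1.7 × 260 × 2.7×10⁻⁴ = 0.11934 m
A 260–580 m: 0.9 × 320 × 2.7×10⁻⁴ = 0.07776 m
A 0.66 × 1.5×10⁻⁴ × 1300 = 0.12870 m
A total: 0.32580 m
B 1.5×10⁻⁴ × 100 × 1.5 = 0.02250 m
B 0.17 × 1.2×10⁻⁴ × 280 = 0.005712 m
B total: 0.028212 m
Difference: 0.32580 − 0.028212 = 0.297588 m

A: 326 mm; B: 28.2 mm; difference 298 mm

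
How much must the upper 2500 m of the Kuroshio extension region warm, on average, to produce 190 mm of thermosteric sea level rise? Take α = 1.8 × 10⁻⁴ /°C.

about 0.422 K

ΔT = Δh/(αH) = 0.19 / (1.8×10⁻⁴ × 2500) ≈ 0.4222 K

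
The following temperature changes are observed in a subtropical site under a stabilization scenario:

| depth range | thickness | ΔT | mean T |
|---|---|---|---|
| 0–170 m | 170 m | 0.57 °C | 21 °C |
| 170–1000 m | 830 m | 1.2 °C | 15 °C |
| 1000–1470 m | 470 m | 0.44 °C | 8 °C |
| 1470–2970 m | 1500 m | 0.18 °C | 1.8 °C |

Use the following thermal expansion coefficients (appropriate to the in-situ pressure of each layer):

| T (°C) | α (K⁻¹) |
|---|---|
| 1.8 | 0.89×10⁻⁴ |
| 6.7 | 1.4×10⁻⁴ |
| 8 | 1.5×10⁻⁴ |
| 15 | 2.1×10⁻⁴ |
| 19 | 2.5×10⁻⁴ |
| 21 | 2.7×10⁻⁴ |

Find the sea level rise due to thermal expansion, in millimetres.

290 mm of thermosteric rise

Layer 1 at 21 °C → α = 2.7×10⁻⁴ K⁻¹
Layer 2 at 15 °C → α = 2.1×10⁻⁴ K⁻¹
Layer 3 at 8 °C → α = 1.5×10⁻⁴ K⁻¹
Layer 4 at 1.8 °C → α = 0.89×10⁻⁴ K⁻¹
Layer 1: 0.57 × 170 × 2.7×10⁻⁴ = 0.026163 m
170–1000 m: 830 × 2.1×10⁻⁴ × 1.2 = 0.20916 m
470 × 1.5×10⁻⁴ × 0.44 = 0.03102 m
Layer 4: 0.89×10⁻⁴ × 1500 × 0.18 = 0.02403 m
Δh = 0.026163 + 0.20916 + 0.03102 + 0.02403 = 0.290373 m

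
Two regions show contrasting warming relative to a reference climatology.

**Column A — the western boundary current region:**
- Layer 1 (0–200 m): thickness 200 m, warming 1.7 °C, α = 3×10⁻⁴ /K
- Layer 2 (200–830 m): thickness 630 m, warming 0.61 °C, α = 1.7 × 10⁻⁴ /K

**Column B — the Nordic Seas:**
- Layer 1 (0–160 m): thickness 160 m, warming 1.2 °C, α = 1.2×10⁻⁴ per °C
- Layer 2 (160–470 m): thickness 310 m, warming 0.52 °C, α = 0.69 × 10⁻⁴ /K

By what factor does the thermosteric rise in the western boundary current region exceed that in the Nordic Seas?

A Layer 1: 3×10⁻⁴ × 1.7 × 200 = 0.10200 m
A Layer 2: 1.7×10⁻⁴ × 0.61 × 630 = 0.065331 m
A total: 0.167331 m
B 1.2 × 1.2×10⁻⁴ × 160 = 0.02304 m
B 160–470 m: 310 × 0.52 × 0.69×10⁻⁴ = 0.0111228 m
B total: 0.0341628 m
Ratio: 0.167331 / 0.0341628 ≈ 4.898

a factor of 4.90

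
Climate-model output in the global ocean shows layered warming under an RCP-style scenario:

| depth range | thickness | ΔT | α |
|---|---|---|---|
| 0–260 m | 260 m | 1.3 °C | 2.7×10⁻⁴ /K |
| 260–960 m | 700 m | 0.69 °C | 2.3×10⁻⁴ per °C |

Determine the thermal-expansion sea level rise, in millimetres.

about 200 mm

0–260 m: 2.7×10⁻⁴ × 1.3 × 260 = 0.09126 m
2.3×10⁻⁴ × 0.69 × 700 = 0.11109 m
Δh = 0.09126 + 0.11109 = 0.20235 m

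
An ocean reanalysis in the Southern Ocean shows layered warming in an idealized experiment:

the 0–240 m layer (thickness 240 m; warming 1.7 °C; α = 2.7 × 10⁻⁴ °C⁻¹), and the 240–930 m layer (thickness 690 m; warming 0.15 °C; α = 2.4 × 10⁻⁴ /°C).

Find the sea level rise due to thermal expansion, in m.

240 × 1.7 × 2.7×10⁻⁴ = 0.11016 m
Layer 2: 2.4×10⁻⁴ × 0.15 × 690 = 0.02484 m
Δh = 0.11016 + 0.02484 = 0.13500 m

0.135 m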